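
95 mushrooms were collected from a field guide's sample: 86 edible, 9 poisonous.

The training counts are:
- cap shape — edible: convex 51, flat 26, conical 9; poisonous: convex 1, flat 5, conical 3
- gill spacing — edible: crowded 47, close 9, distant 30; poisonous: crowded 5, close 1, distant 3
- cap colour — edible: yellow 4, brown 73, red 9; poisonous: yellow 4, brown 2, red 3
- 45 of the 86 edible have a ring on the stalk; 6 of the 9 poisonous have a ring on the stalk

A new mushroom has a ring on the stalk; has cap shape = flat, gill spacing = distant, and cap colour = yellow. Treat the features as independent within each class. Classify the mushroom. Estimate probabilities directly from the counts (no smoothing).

edible: (86/95) × (26/86) × (30/86) × (4/86) × (45/86) ≈ 0.00232353
poisonous: (9/95) × (5/9) × (3/9) × (4/9) × (6/9) ≈ 0.00519818
Highest score → poisonous.

poisonous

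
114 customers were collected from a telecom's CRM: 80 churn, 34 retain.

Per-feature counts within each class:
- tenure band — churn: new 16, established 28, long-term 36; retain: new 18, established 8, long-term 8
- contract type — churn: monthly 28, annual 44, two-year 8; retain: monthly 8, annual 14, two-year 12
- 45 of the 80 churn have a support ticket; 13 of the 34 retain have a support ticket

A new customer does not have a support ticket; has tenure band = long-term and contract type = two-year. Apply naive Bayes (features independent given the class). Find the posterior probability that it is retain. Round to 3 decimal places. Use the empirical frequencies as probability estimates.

churn: (80/114) × (36/80) × (8/80) × (35/80) ≈ 0.0138158
retain: (34/114) × (8/34) × (12/34) × (21/34) ≈ 0.0152978
P(retain | x) = 0.0152978 / 0.0291136 ≈ 0.525

0.525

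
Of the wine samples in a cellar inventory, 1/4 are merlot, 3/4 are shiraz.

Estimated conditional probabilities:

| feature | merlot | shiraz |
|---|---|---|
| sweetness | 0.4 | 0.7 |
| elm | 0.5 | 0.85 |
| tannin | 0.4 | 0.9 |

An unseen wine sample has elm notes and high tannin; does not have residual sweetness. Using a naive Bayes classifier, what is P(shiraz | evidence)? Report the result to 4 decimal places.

merlot: 0.25 × (1−0.4) × 0.5 × 0.4 = 0.03
shiraz: 0.75 × (1−0.7) × 0.85 × 0.9 = 0.172125
P(shiraz | x) = 0.172125 / 0.202125 ≈ 0.8516

0.8516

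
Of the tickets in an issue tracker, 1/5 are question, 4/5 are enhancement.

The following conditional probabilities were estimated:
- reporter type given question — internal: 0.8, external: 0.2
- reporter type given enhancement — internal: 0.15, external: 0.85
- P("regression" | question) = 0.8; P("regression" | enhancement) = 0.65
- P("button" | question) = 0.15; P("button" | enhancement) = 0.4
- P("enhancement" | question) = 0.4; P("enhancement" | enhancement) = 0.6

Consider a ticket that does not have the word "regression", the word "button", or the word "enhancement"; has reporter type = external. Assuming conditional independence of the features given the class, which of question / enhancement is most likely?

enhancement

question: 0.2 × 0.2 × (1−0.8) × (1−0.15) × (1−0.4) = 0.00408
enhancement: 0.8 × 0.85 × (1−0.65) × (1−0.4) × (1−0.6) = 0.05712
Highest score → enhancement.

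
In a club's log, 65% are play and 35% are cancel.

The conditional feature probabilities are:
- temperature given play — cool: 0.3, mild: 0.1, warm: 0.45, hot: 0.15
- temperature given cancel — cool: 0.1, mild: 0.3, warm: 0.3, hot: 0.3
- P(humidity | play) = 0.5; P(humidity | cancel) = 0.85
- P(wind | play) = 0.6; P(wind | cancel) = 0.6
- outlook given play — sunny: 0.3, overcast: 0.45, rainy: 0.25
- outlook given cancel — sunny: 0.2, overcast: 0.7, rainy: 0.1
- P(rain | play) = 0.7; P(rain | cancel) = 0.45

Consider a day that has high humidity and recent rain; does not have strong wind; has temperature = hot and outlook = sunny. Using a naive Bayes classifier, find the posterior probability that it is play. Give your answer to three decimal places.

0.560

play: 0.65 × 0.15 × 0.5 × (1−0.6) × 0.3 × 0.7 = 0.004095
cancel: 0.35 × 0.3 × 0.85 × (1−0.6) × 0.2 × 0.45 = 0.003213
P(play | x) = 0.004095 / 0.007308 ≈ 0.560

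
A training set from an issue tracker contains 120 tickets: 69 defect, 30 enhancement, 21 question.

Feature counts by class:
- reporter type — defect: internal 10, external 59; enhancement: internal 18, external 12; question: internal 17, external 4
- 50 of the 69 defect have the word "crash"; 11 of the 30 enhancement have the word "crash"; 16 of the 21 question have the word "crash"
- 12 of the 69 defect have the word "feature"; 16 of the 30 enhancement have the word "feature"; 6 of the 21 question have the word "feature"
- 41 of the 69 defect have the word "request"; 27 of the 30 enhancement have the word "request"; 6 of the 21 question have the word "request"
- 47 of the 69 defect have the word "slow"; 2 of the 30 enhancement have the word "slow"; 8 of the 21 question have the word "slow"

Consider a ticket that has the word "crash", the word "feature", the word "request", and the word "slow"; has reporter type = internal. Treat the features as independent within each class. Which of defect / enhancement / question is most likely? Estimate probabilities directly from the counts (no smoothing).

defect

defect: (69/120) × (10/69) × (50/69) × (12/69) × (41/69) × (47/69) ≈ 0.00425065
enhancement: (30/120) × (18/30) × (11/30) × (16/30) × (27/30) × (2/30) = 0.00176
question: (21/120) × (17/21) × (16/21) × (6/21) × (6/21) × (8/21) ≈ 0.00335663
Highest score → defect.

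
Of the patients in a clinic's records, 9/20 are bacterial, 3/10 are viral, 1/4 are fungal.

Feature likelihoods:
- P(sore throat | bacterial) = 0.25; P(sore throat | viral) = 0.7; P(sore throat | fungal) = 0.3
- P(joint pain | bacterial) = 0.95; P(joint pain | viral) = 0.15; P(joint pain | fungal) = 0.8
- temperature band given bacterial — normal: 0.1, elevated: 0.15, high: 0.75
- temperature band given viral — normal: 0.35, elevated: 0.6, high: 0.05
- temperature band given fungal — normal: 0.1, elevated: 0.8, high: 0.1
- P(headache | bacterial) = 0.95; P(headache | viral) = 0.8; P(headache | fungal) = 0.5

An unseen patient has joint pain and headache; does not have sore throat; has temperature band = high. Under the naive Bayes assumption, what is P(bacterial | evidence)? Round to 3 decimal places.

bacterial: 0.45 × (1−0.25) × 0.95 × 0.75 × 0.95 = 0.2284453125
viral: 0.3 × (1−0.7) × 0.15 × 0.05 × 0.8 = 0.00054
fungal: 0.25 × (1−0.3) × 0.8 × 0.1 × 0.5 = 0.007
P(bacterial | x) = 0.2284453125 / 0.2359853125 ≈ 0.968

0.968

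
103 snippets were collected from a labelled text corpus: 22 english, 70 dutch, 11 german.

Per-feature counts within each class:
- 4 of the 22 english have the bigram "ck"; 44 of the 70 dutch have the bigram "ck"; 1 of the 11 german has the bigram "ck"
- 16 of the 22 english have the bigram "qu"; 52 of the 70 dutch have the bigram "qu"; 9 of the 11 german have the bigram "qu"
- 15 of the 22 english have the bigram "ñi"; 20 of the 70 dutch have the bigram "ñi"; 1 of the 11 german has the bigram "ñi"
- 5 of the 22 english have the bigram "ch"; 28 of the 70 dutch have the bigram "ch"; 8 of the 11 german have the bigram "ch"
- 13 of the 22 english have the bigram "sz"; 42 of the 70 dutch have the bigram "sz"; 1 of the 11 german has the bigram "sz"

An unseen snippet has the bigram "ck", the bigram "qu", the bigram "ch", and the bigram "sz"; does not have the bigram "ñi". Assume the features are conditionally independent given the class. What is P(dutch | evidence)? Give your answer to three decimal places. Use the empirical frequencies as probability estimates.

english: (22/103) × (4/22) × (16/22) × (7/22) × (5/22) × (13/22) ≈ 0.00120688
dutch: (70/103) × (44/70) × (52/70) × (50/70) × (28/70) × (42/70) ≈ 0.0544006
german: (11/103) × (1/11) × (9/11) × (10/11) × (8/11) × (1/11) ≈ 0.000477446
P(dutch | x) = 0.0544006 / 0.056084926 ≈ 0.970

0.970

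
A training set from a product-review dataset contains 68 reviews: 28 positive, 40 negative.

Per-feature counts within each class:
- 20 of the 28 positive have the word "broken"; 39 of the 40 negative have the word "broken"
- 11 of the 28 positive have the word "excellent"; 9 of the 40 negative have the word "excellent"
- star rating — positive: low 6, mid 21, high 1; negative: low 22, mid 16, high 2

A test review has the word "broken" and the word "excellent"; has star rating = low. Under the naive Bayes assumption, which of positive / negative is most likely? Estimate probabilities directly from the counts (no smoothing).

positive: (28/68) × (20/28) × (11/28) × (6/28) ≈ 0.0247599
negative: (40/68) × (39/40) × (9/40) × (22/40) ≈ 0.0709743
Highest score → negative.

negative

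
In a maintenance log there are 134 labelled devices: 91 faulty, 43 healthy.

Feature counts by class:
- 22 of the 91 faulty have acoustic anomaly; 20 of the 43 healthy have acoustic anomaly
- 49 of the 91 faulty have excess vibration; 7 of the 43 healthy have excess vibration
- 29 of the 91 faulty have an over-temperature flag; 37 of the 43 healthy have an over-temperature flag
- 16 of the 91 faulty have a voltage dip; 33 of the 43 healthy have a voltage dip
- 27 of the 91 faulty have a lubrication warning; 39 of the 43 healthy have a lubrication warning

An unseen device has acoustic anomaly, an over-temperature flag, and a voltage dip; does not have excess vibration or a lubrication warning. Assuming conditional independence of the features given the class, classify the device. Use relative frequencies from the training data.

healthy

faulty: (91/134) × (22/91) × (42/91) × (29/91) × (16/91) × (64/91) ≈ 0.00298607
healthy: (43/134) × (20/43) × (36/43) × (37/43) × (33/43) × (4/43) ≈ 0.0076759
Highest score → healthy.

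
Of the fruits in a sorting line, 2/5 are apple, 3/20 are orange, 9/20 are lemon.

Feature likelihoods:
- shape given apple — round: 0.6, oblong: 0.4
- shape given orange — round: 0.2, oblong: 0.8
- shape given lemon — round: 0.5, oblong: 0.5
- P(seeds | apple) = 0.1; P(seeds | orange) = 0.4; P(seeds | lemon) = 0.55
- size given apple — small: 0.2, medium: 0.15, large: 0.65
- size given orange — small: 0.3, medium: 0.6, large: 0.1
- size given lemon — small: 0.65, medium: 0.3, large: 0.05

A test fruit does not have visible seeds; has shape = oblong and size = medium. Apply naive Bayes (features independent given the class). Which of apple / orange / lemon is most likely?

orange

apple: 0.4 × 0.4 × (1−0.1) × 0.15 = 0.0216
orange: 0.15 × 0.8 × (1−0.4) × 0.6 = 0.0432
lemon: 0.45 × 0.5 × (1−0.55) × 0.3 = 0.030375
Highest score → orange.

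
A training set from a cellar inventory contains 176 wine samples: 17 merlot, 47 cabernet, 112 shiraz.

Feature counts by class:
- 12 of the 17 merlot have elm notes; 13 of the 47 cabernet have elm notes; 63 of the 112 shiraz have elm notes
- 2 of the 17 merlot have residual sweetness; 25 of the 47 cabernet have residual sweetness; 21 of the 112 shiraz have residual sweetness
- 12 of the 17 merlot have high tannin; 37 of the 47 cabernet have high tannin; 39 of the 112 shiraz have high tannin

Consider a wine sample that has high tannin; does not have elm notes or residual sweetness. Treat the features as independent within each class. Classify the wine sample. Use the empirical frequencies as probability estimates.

merlot: (17/176) × (5/17) × (15/17) × (12/17) ≈ 0.0176942
cabernet: (47/176) × (34/47) × (22/47) × (37/47) ≈ 0.0711861
shiraz: (112/176) × (49/112) × (91/112) × (39/112) ≈ 0.0787686
Highest score → shiraz.

shiraz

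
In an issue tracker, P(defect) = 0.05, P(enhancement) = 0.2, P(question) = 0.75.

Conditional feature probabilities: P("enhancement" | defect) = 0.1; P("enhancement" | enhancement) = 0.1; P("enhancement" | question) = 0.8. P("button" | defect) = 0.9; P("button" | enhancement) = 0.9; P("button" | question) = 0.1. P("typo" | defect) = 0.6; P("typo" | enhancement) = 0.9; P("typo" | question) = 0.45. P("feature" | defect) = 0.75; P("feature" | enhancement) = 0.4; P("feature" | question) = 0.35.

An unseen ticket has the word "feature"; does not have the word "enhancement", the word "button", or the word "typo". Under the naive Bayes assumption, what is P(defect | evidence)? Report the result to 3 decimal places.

defect: 0.05 × (1−0.1) × (1−0.9) × (1−0.6) × 0.75 = 0.00135
enhancement: 0.2 × (1−0.1) × (1−0.9) × (1−0.9) × 0.4 = 0.00072
question: 0.75 × (1−0.8) × (1−0.1) × (1−0.45) × 0.35 = 0.0259875
P(defect | x) = 0.00135 / 0.0280575 ≈ 0.048

0.048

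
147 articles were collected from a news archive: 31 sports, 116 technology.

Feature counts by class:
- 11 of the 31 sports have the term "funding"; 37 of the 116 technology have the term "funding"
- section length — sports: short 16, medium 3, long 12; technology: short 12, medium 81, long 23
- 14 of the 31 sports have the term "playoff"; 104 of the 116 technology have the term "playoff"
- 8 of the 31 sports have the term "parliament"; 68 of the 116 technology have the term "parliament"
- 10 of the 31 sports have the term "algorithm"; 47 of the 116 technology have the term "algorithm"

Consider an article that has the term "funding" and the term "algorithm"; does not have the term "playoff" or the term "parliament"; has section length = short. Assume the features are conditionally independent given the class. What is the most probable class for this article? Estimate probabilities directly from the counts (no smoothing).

sports

sports: (31/147) × (11/31) × (16/31) × (17/31) × (23/31) × (10/31) ≈ 0.00506904
technology: (116/147) × (37/116) × (12/116) × (12/116) × (48/116) × (47/116) ≈ 0.0004516
Highest score → sports.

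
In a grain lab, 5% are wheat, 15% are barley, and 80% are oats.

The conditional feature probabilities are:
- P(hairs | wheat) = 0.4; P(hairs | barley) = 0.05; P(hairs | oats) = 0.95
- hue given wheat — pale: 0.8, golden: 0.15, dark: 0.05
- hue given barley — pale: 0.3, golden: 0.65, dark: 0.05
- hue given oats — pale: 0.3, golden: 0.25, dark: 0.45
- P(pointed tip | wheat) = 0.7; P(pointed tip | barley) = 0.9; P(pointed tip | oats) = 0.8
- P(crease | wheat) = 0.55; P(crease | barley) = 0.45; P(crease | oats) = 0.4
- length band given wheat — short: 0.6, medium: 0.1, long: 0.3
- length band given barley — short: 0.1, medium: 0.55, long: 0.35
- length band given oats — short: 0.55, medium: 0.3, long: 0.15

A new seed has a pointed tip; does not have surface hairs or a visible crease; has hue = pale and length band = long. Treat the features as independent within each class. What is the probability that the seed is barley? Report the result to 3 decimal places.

wheat: 0.05 × (1−0.4) × 0.8 × 0.7 × (1−0.55) × 0.3 = 0.002268
barley: 0.15 × (1−0.05) × 0.3 × 0.9 × (1−0.45) × 0.35 = 0.0074064375
oats: 0.8 × (1−0.95) × 0.3 × 0.8 × (1−0.4) × 0.15 = 0.000864
P(barley | x) = 0.0074064375 / 0.0105384375 ≈ 0.703

0.703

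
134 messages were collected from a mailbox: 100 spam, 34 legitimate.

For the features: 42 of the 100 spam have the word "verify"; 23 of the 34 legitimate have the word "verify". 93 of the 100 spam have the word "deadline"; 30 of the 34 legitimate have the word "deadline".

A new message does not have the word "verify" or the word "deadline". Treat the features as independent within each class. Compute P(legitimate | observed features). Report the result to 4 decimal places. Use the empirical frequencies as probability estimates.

0.2417

spam: (100/134) × (58/100) × (7/100) ≈ 0.0302985
legitimate: (34/134) × (11/34) × (4/34) ≈ 0.00965759
P(legitimate | x) = 0.00965759 / 0.03995609 ≈ 0.2417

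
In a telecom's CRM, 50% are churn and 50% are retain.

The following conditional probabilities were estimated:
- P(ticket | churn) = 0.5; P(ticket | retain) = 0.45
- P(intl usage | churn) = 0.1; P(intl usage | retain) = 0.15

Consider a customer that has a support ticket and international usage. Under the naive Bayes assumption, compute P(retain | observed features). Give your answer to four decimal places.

churn: 0.5 × 0.5 × 0.1 = 0.025
retain: 0.5 × 0.45 × 0.15 = 0.03375
P(retain | x) = 0.03375 / 0.05875 ≈ 0.5745

0.5745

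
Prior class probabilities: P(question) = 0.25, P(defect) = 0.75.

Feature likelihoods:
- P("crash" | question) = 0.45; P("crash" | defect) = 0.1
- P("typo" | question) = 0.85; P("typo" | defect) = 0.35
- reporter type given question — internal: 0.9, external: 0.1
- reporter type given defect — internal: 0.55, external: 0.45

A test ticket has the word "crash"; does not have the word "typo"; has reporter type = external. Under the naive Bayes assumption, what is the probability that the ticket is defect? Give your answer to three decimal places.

0.929

question: 0.25 × 0.45 × (1−0.85) × 0.1 = 0.0016875
defect: 0.75 × 0.1 × (1−0.35) × 0.45 = 0.0219375
P(defect | x) = 0.0219375 / 0.023625 ≈ 0.929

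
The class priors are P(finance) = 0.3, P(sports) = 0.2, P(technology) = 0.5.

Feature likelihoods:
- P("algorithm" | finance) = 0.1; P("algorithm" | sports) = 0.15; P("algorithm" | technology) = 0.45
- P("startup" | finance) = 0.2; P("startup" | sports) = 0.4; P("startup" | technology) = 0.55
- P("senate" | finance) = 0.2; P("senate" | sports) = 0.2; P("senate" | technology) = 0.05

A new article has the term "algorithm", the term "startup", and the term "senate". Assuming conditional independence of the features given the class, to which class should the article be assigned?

finance: 0.3 × 0.1 × 0.2 × 0.2 = 0.0012
sports: 0.2 × 0.15 × 0.4 × 0.2 = 0.0024
technology: 0.5 × 0.45 × 0.55 × 0.05 = 0.0061875
Highest score → technology.

technology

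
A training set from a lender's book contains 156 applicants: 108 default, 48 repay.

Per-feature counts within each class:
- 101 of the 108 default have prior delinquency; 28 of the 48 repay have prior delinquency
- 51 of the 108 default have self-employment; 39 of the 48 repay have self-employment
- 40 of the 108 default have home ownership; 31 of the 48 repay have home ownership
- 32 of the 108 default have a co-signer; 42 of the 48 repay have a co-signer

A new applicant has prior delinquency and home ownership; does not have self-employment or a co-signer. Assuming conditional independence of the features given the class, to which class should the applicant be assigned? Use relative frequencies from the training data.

default

default: (108/156) × (101/108) × (57/108) × (40/108) × (76/108) ≈ 0.0890582
repay: (48/156) × (28/48) × (9/48) × (31/48) × (6/48) ≈ 0.00271685
Highest score → default.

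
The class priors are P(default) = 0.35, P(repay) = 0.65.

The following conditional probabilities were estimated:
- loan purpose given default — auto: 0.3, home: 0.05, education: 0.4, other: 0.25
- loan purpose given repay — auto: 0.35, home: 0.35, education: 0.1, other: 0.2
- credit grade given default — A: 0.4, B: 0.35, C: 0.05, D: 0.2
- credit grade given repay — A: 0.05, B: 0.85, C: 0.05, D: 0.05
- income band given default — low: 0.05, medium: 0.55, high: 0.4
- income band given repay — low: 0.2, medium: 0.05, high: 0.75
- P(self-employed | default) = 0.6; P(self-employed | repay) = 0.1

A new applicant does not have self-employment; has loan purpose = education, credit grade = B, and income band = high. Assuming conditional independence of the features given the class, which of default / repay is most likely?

default: 0.35 × 0.4 × 0.35 × 0.4 × (1−0.6) = 0.00784
repay: 0.65 × 0.1 × 0.85 × 0.75 × (1−0.1) = 0.03729375
Highest score → repay.

repay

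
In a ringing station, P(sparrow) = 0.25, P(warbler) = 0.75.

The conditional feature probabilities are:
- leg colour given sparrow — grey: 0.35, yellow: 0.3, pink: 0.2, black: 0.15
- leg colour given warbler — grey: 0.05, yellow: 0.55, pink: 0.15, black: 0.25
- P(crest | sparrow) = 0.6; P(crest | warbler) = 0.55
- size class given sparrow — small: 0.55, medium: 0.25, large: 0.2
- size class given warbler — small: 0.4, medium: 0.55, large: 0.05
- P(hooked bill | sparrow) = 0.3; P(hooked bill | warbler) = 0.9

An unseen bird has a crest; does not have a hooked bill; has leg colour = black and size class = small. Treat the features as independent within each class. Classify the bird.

sparrow

sparrow: 0.25 × 0.15 × 0.6 × 0.55 × (1−0.3) = 0.0086625
warbler: 0.75 × 0.25 × 0.55 × 0.4 × (1−0.9) = 0.004125
Highest score → sparrow.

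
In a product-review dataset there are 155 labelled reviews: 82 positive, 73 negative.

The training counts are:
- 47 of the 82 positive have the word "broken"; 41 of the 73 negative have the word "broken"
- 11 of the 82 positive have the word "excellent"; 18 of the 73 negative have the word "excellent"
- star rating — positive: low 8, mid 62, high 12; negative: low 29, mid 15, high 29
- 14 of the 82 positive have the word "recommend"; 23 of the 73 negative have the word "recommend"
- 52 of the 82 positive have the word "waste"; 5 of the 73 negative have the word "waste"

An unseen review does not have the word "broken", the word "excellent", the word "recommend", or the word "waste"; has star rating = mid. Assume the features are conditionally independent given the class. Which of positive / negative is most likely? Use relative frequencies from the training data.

positive

positive: (82/155) × (35/82) × (71/82) × (62/82) × (68/82) × (30/82) ≈ 0.0448499
negative: (73/155) × (32/73) × (55/73) × (15/73) × (50/73) × (68/73) ≈ 0.020392
Highest score → positive.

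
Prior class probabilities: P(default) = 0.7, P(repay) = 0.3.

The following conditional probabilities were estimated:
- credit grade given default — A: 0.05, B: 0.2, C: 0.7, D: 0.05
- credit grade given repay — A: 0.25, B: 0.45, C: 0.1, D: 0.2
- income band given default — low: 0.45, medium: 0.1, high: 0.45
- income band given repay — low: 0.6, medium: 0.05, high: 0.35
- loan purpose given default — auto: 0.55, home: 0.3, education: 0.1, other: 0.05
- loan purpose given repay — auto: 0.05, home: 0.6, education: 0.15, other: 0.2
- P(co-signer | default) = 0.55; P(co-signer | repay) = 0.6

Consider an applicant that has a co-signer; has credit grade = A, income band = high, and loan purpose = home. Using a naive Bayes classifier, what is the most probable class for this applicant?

default: 0.7 × 0.05 × 0.45 × 0.3 × 0.55 = 0.00259875
repay: 0.3 × 0.25 × 0.35 × 0.6 × 0.6 = 0.00945
Highest score → repay.

repay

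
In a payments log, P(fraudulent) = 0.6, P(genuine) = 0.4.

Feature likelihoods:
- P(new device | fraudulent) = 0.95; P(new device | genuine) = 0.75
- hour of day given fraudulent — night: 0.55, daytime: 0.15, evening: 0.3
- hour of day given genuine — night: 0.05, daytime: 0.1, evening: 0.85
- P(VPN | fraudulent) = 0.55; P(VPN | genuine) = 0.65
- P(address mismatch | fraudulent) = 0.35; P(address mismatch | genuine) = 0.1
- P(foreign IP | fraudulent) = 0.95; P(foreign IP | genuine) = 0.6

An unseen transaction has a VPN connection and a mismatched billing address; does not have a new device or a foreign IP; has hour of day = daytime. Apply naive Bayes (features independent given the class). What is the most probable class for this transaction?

genuine

fraudulent: 0.6 × (1−0.95) × 0.15 × 0.55 × 0.35 × (1−0.95) = 0.0000433125
genuine: 0.4 × (1−0.75) × 0.1 × 0.65 × 0.1 × (1−0.6) = 0.00026
Highest score → genuine.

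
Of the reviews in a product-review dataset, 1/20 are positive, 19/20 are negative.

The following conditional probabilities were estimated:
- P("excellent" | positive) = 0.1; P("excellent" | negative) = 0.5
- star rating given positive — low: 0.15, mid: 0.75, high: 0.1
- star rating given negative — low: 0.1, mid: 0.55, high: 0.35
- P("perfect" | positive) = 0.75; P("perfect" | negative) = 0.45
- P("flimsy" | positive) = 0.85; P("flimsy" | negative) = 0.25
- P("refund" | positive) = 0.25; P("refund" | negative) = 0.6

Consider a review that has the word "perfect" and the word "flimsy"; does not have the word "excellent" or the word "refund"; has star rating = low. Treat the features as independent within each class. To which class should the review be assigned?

positive

positive: 0.05 × (1−0.1) × 0.15 × 0.75 × 0.85 × (1−0.25) = 0.00322734375
negative: 0.95 × (1−0.5) × 0.1 × 0.45 × 0.25 × (1−0.6) = 0.0021375
Highest score → positive.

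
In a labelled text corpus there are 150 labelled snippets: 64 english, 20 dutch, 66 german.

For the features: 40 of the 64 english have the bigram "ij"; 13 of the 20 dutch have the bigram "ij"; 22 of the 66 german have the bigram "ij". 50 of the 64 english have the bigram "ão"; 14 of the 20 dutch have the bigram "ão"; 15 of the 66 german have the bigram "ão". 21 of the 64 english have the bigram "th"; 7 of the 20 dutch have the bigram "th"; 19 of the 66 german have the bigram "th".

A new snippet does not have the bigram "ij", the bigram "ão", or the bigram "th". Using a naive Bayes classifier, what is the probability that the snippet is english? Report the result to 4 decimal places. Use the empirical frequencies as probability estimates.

english: (64/150) × (24/64) × (14/64) × (43/64) = 0.023515625
dutch: (20/150) × (7/20) × (6/20) × (13/20) = 0.0091
german: (66/150) × (44/66) × (51/66) × (47/66) ≈ 0.161414
P(english | x) = 0.023515625 / 0.194029625 ≈ 0.1212

0.1212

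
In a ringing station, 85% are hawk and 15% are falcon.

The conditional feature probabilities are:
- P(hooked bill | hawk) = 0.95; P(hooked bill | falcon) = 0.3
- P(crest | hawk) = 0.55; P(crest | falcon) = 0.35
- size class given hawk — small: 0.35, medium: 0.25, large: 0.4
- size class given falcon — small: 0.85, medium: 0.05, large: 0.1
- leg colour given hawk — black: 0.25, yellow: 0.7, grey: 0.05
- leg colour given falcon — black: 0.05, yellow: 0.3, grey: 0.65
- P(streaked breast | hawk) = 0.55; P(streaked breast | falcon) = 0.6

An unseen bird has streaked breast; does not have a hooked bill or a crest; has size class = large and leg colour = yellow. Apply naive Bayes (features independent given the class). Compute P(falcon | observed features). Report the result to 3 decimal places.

hawk: 0.85 × (1−0.95) × (1−0.55) × 0.4 × 0.7 × 0.55 = 0.00294525
falcon: 0.15 × (1−0.3) × (1−0.35) × 0.1 × 0.3 × 0.6 = 0.0012285
P(falcon | x) = 0.0012285 / 0.00417375 ≈ 0.294

0.294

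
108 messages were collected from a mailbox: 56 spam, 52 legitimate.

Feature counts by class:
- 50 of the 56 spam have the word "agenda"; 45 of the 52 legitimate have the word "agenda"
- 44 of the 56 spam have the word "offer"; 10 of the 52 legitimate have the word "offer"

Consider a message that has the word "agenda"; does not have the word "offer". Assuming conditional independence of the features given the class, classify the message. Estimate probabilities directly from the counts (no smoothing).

spam: (56/108) × (50/56) × (12/56) ≈ 0.0992063
legitimate: (52/108) × (45/52) × (42/52) ≈ 0.336538
Highest score → legitimate.

legitimate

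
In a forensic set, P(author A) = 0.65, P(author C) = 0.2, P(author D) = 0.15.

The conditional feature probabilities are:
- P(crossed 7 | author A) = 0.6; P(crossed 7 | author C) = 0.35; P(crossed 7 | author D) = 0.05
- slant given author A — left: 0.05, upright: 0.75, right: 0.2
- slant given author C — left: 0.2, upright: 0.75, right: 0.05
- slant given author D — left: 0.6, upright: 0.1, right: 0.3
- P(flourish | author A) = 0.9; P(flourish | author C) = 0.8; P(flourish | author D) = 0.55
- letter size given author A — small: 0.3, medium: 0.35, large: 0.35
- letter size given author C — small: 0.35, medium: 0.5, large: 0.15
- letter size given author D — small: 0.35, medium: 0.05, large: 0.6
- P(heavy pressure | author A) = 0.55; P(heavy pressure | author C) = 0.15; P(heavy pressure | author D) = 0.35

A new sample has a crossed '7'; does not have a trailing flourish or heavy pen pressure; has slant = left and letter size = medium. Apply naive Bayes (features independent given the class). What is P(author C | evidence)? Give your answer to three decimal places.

0.761

author A: 0.65 × 0.6 × 0.05 × (1−0.9) × 0.35 × (1−0.55) = 0.000307125
author C: 0.2 × 0.35 × 0.2 × (1−0.8) × 0.5 × (1−0.15) = 0.00119
author D: 0.15 × 0.05 × 0.6 × (1−0.55) × 0.05 × (1−0.35) = 0.0000658125
P(author C | x) = 0.00119 / 0.0015629375 ≈ 0.761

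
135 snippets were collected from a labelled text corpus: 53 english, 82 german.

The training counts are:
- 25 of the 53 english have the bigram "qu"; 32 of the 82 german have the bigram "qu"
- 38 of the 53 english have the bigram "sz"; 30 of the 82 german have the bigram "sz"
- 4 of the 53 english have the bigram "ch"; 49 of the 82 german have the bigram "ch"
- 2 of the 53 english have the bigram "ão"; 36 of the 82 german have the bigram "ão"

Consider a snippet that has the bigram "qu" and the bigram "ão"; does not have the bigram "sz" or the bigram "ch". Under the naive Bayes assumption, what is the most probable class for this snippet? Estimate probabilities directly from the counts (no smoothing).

english: (53/135) × (25/53) × (15/53) × (49/53) × (2/53) ≈ 0.0018285
german: (82/135) × (32/82) × (52/82) × (33/82) × (36/82) ≈ 0.0265579
Highest score → german.

german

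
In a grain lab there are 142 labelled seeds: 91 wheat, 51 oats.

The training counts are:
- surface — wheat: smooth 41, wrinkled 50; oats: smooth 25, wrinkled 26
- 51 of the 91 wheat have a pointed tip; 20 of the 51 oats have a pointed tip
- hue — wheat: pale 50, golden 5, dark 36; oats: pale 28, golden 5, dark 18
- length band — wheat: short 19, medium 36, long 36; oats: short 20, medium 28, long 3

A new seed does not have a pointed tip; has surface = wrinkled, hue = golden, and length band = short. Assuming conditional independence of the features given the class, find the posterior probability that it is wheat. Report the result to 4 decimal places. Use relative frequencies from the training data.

wheat: (91/142) × (50/91) × (40/91) × (5/91) × (19/91) ≈ 0.00177558
oats: (51/142) × (26/51) × (31/51) × (5/51) × (20/51) ≈ 0.00427894
P(wheat | x) = 0.00177558 / 0.00605452 ≈ 0.2933

0.2933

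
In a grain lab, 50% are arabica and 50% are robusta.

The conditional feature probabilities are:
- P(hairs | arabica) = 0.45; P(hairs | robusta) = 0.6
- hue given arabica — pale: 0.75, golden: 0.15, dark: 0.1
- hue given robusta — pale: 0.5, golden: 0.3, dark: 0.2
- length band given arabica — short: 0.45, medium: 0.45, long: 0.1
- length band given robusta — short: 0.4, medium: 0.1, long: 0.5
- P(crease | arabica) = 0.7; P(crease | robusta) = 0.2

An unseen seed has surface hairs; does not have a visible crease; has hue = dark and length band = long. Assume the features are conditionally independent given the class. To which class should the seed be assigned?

robusta

arabica: 0.5 × 0.45 × 0.1 × 0.1 × (1−0.7) = 0.000675
robusta: 0.5 × 0.6 × 0.2 × 0.5 × (1−0.2) = 0.024
Highest score → robusta.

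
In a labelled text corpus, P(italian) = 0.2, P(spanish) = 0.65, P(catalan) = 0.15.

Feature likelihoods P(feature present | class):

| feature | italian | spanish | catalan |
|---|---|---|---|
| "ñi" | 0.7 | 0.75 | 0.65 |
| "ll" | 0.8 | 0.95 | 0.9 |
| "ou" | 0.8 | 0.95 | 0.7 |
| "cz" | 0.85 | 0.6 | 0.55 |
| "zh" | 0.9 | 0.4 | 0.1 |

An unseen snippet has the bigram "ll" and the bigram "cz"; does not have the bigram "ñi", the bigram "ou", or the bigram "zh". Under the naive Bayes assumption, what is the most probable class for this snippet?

catalan

italian: 0.2 × (1−0.7) × 0.8 × (1−0.8) × 0.85 × (1−0.9) = 0.000816
spanish: 0.65 × (1−0.75) × 0.95 × (1−0.95) × 0.6 × (1−0.4) = 0.00277875
catalan: 0.15 × (1−0.65) × 0.9 × (1−0.7) × 0.55 × (1−0.1) = 0.007016625
Highest score → catalan.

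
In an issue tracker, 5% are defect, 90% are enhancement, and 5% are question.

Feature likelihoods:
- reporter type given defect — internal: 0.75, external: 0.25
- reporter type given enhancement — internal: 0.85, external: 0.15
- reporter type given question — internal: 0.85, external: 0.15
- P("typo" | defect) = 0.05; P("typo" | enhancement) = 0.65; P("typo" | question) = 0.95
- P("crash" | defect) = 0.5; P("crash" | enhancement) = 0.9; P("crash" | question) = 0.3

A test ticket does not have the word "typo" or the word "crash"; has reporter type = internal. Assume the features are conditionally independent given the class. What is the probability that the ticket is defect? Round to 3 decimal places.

0.387

defect: 0.05 × 0.75 × (1−0.05) × (1−0.5) = 0.0178125
enhancement: 0.9 × 0.85 × (1−0.65) × (1−0.9) = 0.026775
question: 0.05 × 0.85 × (1−0.95) × (1−0.3) = 0.0014875
P(defect | x) = 0.0178125 / 0.046075 ≈ 0.387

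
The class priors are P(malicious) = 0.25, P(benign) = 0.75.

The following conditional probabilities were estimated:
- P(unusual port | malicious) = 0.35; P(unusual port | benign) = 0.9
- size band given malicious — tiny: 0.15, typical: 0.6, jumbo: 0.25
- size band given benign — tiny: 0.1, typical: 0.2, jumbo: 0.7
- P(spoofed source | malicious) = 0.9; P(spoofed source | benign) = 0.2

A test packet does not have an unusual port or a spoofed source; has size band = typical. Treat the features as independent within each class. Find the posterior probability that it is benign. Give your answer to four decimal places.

malicious: 0.25 × (1−0.35) × 0.6 × (1−0.9) = 0.00975
benign: 0.75 × (1−0.9) × 0.2 × (1−0.2) = 0.012
P(benign | x) = 0.012 / 0.02175 ≈ 0.5517

0.5517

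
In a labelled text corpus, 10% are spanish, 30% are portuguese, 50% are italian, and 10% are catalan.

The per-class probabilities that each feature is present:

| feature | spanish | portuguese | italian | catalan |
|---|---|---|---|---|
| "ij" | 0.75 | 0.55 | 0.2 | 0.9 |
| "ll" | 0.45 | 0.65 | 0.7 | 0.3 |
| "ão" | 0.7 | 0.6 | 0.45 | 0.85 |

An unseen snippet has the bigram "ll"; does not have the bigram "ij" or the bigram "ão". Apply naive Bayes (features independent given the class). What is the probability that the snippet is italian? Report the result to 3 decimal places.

spanish: 0.1 × (1−0.75) × 0.45 × (1−0.7) = 0.003375
portuguese: 0.3 × (1−0.55) × 0.65 × (1−0.6) = 0.0351
italian: 0.5 × (1−0.2) × 0.7 × (1−0.45) = 0.154
catalan: 0.1 × (1−0.9) × 0.3 × (1−0.85) = 0.00045
P(italian | x) = 0.154 / 0.192925 ≈ 0.798

0.798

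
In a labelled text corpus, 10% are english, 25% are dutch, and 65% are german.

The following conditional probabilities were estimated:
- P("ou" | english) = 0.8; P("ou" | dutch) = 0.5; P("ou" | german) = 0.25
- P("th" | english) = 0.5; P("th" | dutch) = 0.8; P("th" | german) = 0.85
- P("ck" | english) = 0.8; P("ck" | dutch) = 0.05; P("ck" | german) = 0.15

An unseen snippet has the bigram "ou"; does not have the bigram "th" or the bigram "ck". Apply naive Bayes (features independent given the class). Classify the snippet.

dutch

english: 0.1 × 0.8 × (1−0.5) × (1−0.8) = 0.008
dutch: 0.25 × 0.5 × (1−0.8) × (1−0.05) = 0.02375
german: 0.65 × 0.25 × (1−0.85) × (1−0.15) = 0.02071875
Highest score → dutch.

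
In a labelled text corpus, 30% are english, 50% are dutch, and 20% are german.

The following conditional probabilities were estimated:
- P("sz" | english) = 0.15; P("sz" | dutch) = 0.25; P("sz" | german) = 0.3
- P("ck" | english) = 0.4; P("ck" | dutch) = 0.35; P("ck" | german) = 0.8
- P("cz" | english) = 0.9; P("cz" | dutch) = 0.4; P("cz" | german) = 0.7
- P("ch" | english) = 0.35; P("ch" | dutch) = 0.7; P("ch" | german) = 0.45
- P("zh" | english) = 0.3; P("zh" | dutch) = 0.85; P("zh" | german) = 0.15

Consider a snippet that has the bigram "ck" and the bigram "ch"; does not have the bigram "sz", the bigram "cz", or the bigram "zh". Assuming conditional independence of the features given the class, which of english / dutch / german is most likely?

german

english: 0.3 × (1−0.15) × 0.4 × (1−0.9) × 0.35 × (1−0.3) = 0.002499
dutch: 0.5 × (1−0.25) × 0.35 × (1−0.4) × 0.7 × (1−0.85) = 0.00826875
german: 0.2 × (1−0.3) × 0.8 × (1−0.7) × 0.45 × (1−0.15) = 0.012852
Highest score → german.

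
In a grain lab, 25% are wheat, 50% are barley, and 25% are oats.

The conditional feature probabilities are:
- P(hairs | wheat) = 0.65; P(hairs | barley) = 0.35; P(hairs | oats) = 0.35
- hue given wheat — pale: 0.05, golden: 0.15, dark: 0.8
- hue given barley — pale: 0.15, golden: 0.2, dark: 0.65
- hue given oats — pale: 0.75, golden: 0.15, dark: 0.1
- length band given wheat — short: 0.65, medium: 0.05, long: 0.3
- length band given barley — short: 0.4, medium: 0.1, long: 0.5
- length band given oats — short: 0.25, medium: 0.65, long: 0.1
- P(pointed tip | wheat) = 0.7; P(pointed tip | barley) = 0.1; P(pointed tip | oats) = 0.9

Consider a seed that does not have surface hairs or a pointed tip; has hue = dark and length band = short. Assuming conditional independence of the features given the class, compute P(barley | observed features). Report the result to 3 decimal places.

0.844

wheat: 0.25 × (1−0.65) × 0.8 × 0.65 × (1−0.7) = 0.01365
barley: 0.5 × (1−0.35) × 0.65 × 0.4 × (1−0.1) = 0.07605
oats: 0.25 × (1−0.35) × 0.1 × 0.25 × (1−0.9) = 0.00040625
P(barley | x) = 0.07605 / 0.09010625 ≈ 0.844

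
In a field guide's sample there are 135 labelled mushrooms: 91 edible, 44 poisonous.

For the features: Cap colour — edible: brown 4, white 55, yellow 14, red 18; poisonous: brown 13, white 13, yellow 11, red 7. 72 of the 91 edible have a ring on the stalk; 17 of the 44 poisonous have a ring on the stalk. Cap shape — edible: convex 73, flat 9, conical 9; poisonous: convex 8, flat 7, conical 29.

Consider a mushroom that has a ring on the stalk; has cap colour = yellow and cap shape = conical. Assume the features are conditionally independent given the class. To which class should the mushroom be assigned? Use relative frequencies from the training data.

poisonous

edible: (91/135) × (14/91) × (72/91) × (9/91) ≈ 0.00811496
poisonous: (44/135) × (11/44) × (17/44) × (29/44) ≈ 0.0207492
Highest score → poisonous.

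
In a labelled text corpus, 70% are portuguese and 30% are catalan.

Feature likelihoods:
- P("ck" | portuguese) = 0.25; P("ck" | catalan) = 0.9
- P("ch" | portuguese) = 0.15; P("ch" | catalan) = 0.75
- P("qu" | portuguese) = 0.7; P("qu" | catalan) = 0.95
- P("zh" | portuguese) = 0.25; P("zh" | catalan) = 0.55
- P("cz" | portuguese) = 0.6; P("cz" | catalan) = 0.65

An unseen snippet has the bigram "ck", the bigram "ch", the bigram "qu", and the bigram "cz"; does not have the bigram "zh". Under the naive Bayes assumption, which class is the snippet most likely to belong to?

catalan

portuguese: 0.7 × 0.25 × 0.15 × 0.7 × (1−0.25) × 0.6 = 0.00826875
catalan: 0.3 × 0.9 × 0.75 × 0.95 × (1−0.55) × 0.65 = 0.0562696875
Highest score → catalan.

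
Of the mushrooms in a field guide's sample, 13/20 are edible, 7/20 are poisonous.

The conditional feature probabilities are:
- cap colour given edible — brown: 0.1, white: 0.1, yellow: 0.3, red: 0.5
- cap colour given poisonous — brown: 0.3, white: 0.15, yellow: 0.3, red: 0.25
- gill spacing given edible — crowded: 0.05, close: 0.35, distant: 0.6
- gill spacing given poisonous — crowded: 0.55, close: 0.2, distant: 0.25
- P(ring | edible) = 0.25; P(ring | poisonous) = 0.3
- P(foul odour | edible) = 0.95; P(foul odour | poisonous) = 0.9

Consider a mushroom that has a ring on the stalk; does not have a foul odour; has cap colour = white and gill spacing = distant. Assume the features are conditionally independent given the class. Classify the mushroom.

edible: 0.65 × 0.1 × 0.6 × 0.25 × (1−0.95) = 0.0004875
poisonous: 0.35 × 0.15 × 0.25 × 0.3 × (1−0.9) = 0.00039375
Highest score → edible.

edible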